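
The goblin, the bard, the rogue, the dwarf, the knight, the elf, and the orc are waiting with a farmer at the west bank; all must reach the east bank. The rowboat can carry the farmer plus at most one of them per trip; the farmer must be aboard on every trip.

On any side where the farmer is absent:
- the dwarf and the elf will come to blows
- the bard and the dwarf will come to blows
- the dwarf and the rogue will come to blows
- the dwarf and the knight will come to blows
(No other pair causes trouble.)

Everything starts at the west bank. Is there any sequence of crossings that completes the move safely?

No

Following every safe sequence of crossings from the start, the most of the 7 that can be at the east bank as the rowboat arrives there on crossings 1, 3, 5, 7 is 1, 2, 3, 4 respectively; the best ever achieved is 4 of 7.
From crossing 9 on, no configuration arises that was not already reachable earlier: only 44 distinct safe configurations (who is on which side, and where the rowboat is) can ever be reached, none of them has everyone across, and every continuation just revisits them. So no valid plan exists.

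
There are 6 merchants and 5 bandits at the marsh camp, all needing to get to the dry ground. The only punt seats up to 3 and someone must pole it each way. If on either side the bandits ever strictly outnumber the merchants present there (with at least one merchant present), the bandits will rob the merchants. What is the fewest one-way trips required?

9

Counting alone: each trip to the dry ground takes at most 3 across and each return brings at least 1 back, so after t trips out (and t−1 returns) at most 3t − (t−1) of the 11 are across; that first reaches 11 at t = 5, so at least 9 crossings are needed.
The plan below uses exactly 9 crossings, so it is optimal:
1. 3 bandits → the dry ground.  (the marsh camp: 6M 2B; the dry ground: 0M 3B)
2. 1 bandit ← the marsh camp.  (the marsh camp: 6M 3B; the dry ground: 0M 2B)
3. 3 merchants → the dry ground.  (the marsh camp: 3M 3B; the dry ground: 3M 2B)
4. 1 merchant ← the marsh camp.  (the marsh camp: 4M 3B; the dry ground: 2M 2B)
5. 2 merchants and 1 bandit → the dry ground.  (the marsh camp: 2M 2B; the dry ground: 4M 3B)
6. 1 merchant ← the marsh camp.  (the marsh camp: 3M 2B; the dry ground: 3M 3B)
7. 2 merchants and 1 bandit → the dry ground.  (the marsh camp: 1M 1B; the dry ground: 5M 4B)
8. 1 merchant ← the marsh camp.  (the marsh camp: 2M 1B; the dry ground: 4M 4B)
9. 2 merchants and 1 bandit → the dry ground.  (the marsh camp: 0M 0B; the dry ground: 6M 5B)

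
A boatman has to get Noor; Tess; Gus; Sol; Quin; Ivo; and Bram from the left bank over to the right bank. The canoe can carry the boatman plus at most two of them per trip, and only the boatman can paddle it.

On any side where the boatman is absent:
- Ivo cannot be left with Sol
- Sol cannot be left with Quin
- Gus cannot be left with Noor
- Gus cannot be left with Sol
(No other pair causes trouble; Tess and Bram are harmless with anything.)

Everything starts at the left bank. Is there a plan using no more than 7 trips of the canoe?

Yes

Yes — this plan uses 7 crossings (≤ 7):
1. Boatman goes to the right bank with Noor and Sol.  [the left bank: Bram, Gus, Ivo, Quin, Tess | the right bank: Noor, Sol]
2. Boatman goes back to the left bank alone.  [the left bank: Bram, Gus, Ivo, Quin, Tess | the right bank: Noor, Sol]
3. Boatman goes to the right bank with Bram and Tess.  [the left bank: Gus, Ivo, Quin | the right bank: Bram, Noor, Sol, Tess]
4. Boatman goes back to the left bank alone.  [the left bank: Gus, Ivo, Quin | the right bank: Bram, Noor, Sol, Tess]
5. Boatman goes to the right bank with Ivo and Quin.  [the left bank: Gus | the right bank: Bram, Ivo, Noor, Quin, Sol, Tess]
6. Boatman goes back to the left bank with Sol.  [the left bank: Gus, Sol | the right bank: Bram, Ivo, Noor, Quin, Tess]
7. Boatman goes to the right bank with Gus and Sol.  [the left bank: — | the right bank: Bram, Gus, Ivo, Noor, Quin, Sol, Tess]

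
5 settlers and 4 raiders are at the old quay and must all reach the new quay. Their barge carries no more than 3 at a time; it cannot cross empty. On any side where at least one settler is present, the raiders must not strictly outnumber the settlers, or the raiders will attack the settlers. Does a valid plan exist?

1. 3 raiders → the new quay.  (the old quay: 5S 1R; the new quay: 0S 3R)
2. 1 raider ← the old quay.  (the old quay: 5S 2R; the new quay: 0S 2R)
3. 3 settlers → the new quay.  (the old quay: 2S 2R; the new quay: 3S 2R)
4. 1 settler ← the old quay.  (the old quay: 3S 2R; the new quay: 2S 2R)
5. 2 settlers and 1 raider → the new quay.  (the old quay: 1S 1R; the new quay: 4S 3R)
6. 1 settler ← the old quay.  (the old quay: 2S 1R; the new quay: 3S 3R)
7. 2 settlers and 1 raider → the new quay.  (the old quay: 0S 0R; the new quay: 5S 4R)

Yes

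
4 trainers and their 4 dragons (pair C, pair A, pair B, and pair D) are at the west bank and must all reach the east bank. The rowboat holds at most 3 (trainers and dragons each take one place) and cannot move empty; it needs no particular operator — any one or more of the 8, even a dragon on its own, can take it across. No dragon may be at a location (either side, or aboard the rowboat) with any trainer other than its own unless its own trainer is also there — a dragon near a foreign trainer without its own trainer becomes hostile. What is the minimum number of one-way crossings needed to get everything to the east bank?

Counting alone: each trip to the east bank takes at most 3 across and each return brings at least 1 back, so after t trips out (and t−1 returns) at most 3t − (t−1) of the 8 are across; that first reaches 8 at t = 4, so at least 7 crossings are needed.
The safety rule pushes this higher. Following every safe sequence of crossings, the most of the 8 that can be at the east bank as the rowboat arrives there on crossing 7 is 7 — never all 8.
So no plan with fewer than 9 crossings exists, and this one achieves 9:
1. dragon C and trainer C cross → the east bank.
2. trainer C crosses ← the west bank.
3. dragon A, trainer A, and trainer C cross → the east bank.
4. dragon C and trainer C cross ← the west bank.
5. trainer B, trainer C, and trainer D cross → the east bank.
6. dragon A crosses ← the west bank.
7. dragon A and dragon C cross → the east bank.
8. dragon C crosses ← the west bank.
9. dragon B, dragon C, and dragon D cross → the east bank.

9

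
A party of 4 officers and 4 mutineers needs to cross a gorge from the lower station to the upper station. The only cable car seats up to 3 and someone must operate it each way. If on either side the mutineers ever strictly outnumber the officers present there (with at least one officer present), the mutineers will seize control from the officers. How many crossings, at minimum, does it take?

Counting alone: each trip to the upper station takes at most 3 across and each return brings at least 1 back, so after t trips out (and t−1 returns) at most 3t − (t−1) of the 8 are across; that first reaches 8 at t = 4, so at least 7 crossings are needed.
The safety rule pushes this higher. Following every safe sequence of crossings, the most of the 8 that can be at the upper station as the cable car arrives there on crossing 7 is 7 — never all 8.
So no plan with fewer than 9 crossings exists, and this one achieves 9:
1. 2 mutineers → the upper station.  (the lower station: 4O 2M; the upper station: 0O 2M)
2. 1 mutineer ← the lower station.  (the lower station: 4O 3M; the upper station: 0O 1M)
3. 3 mutineers → the upper station.  (the lower station: 4O 0M; the upper station: 0O 4M)
4. 1 mutineer ← the lower station.  (the lower station: 4O 1M; the upper station: 0O 3M)
5. 3 officers → the upper station.  (the lower station: 1O 1M; the upper station: 3O 3M)
6. 1 officer and 1 mutineer ← the lower station.  (the lower station: 2O 2M; the upper station: 2O 2M)
7. 2 officers → the upper station.  (the lower station: 0O 2M; the upper station: 4O 2M)
8. 1 mutineer ← the lower station.  (the lower station: 0O 3M; the upper station: 4O 1M)
9. 3 mutineers → the upper station.  (the lower station: 0O 0M; the upper station: 4O 4M)

9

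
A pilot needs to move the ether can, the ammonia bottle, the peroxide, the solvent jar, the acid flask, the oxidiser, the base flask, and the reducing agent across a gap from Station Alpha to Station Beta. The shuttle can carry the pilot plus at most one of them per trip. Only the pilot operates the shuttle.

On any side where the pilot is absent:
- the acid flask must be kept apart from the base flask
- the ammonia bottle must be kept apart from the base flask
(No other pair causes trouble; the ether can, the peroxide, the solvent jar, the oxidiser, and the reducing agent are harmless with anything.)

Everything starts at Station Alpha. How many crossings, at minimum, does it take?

17

Counting alone: the pilot can take at most 1 across per trip to Station Beta, so moving all 8 needs at least 8 loaded trips out, with a return between consecutive ones — at least 15 crossings.
The safety rule pushes this higher. Following every safe sequence of crossings, the most of the 8 that can be at Station Beta as the shuttle arrives there on crossing 15 is 7 — never all 8.
So no plan with fewer than 17 crossings exists, and this one achieves 17:
1. Pilot goes to Station Beta with the base flask.  [Station Alpha: the acid flask, the ammonia bottle, the ether can, the oxidiser, the peroxide, the reducing agent, the solvent jar | Station Beta: the base flask]
2. Pilot goes back to Station Alpha alone.  [Station Alpha: the acid flask, the ammonia bottle, the ether can, the oxidiser, the peroxide, the reducing agent, the solvent jar | Station Beta: the base flask]
3. Pilot goes to Station Beta with the ether can.  [Station Alpha: the acid flask, the ammonia bottle, the oxidiser, the peroxide, the reducing agent, the solvent jar | Station Beta: the base flask, the ether can]
4. Pilot goes back to Station Alpha alone.  [Station Alpha: the acid flask, the ammonia bottle, the oxidiser, the peroxide, the reducing agent, the solvent jar | Station Beta: the base flask, the ether can]
5. Pilot goes to Station Beta with the ammonia bottle.  [Station Alpha: the acid flask, the oxidiser, the peroxide, the reducing agent, the solvent jar | Station Beta: the ammonia bottle, the base flask, the ether can]
6. Pilot goes back to Station Alpha with the base flask.  [Station Alpha: the acid flask, the base flask, the oxidiser, the peroxide, the reducing agent, the solvent jar | Station Beta: the ammonia bottle, the ether can]
7. Pilot goes to Station Beta with the acid flask.  [Station Alpha: the base flask, the oxidiser, the peroxide, the reducing agent, the solvent jar | Station Beta: the acid flask, the ammonia bottle, the ether can]
8. Pilot goes back to Station Alpha alone.  [Station Alpha: the base flask, the oxidiser, the peroxide, the reducing agent, the solvent jar | Station Beta: the acid flask, the ammonia bottle, the ether can]
9. Pilot goes to Station Beta with the peroxide.  [Station Alpha: the base flask, the oxidiser, the reducing agent, the solvent jar | Station Beta: the acid flask, the ammonia bottle, the ether can, the peroxide]
10. Pilot goes back to Station Alpha alone.  [Station Alpha: the base flask, the oxidiser, the reducing agent, the solvent jar | Station Beta: the acid flask, the ammonia bottle, the ether can, the peroxide]
11. Pilot goes to Station Beta with the solvent jar.  [Station Alpha: the base flask, the oxidiser, the reducing agent | Station Beta: the acid flask, the ammonia bottle, the ether can, the peroxide, the solvent jar]
12. Pilot goes back to Station Alpha alone.  [Station Alpha: the base flask, the oxidiser, the reducing agent | Station Beta: the acid flask, the ammonia bottle, the ether can, the peroxide, the solvent jar]
13. Pilot goes to Station Beta with the oxidiser.  [Station Alpha: the base flask, the reducing agent | Station Beta: the acid flask, the ammonia bottle, the ether can, the oxidiser, the peroxide, the solvent jar]
14. Pilot goes back to Station Alpha alone.  [Station Alpha: the base flask, the reducing agent | Station Beta: the acid flask, the ammonia bottle, the ether can, the oxidiser, the peroxide, the solvent jar]
15. Pilot goes to Station Beta with the reducing agent.  [Station Alpha: the base flask | Station Beta: the acid flask, the ammonia bottle, the ether can, the oxidiser, the peroxide, the reducing agent, the solvent jar]
16. Pilot goes back to Station Alpha alone.  [Station Alpha: the base flask | Station Beta: the acid flask, the ammonia bottle, the ether can, the oxidiser, the peroxide, the reducing agent, the solvent jar]
17. Pilot goes to Station Beta with the base flask.  [Station Alpha: — | Station Beta: the acid flask, the ammonia bottle, the base flask, the ether can, the oxidiser, the peroxide, the reducing agent, the solvent jar]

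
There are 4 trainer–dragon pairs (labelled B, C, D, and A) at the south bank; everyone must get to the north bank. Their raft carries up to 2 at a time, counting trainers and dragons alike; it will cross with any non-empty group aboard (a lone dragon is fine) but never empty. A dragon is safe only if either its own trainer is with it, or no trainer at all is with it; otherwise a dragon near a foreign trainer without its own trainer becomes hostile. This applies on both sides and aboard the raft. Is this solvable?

Following every safe sequence of crossings from the start, the most of the 8 that can be at the north bank as the raft arrives there on crossings 1, 3, 5 is 2, 3, 4 respectively; the best ever achieved is 4 of 8.
From crossing 7 on, no configuration arises that was not already reachable earlier: only 44 distinct safe configurations (who is on which side, and where the raft is) can ever be reached, none of them has everyone across, and every continuation just revisits them. So no valid plan exists.

No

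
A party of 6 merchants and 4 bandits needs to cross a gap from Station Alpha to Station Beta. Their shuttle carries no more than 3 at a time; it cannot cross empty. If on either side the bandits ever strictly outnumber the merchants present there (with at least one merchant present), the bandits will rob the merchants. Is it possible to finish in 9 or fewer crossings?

Yes

Yes — this plan uses 9 crossings (≤ 9):
1. 2 bandits → Station Beta.  (Station Alpha: 6M 2B; Station Beta: 0M 2B)
2. 1 bandit ← Station Alpha.  (Station Alpha: 6M 3B; Station Beta: 0M 1B)
3. 3 bandits → Station Beta.  (Station Alpha: 6M 0B; Station Beta: 0M 4B)
4. 1 bandit ← Station Alpha.  (Station Alpha: 6M 1B; Station Beta: 0M 3B)
5. 3 merchants → Station Beta.  (Station Alpha: 3M 1B; Station Beta: 3M 3B)
6. 1 bandit ← Station Alpha.  (Station Alpha: 3M 2B; Station Beta: 3M 2B)
7. 1 merchant and 2 bandits → Station Beta.  (Station Alpha: 2M 0B; Station Beta: 4M 4B)
8. 1 bandit ← Station Alpha.  (Station Alpha: 2M 1B; Station Beta: 4M 3B)
9. 2 merchants and 1 bandit → Station Beta.  (Station Alpha: 0M 0B; Station Beta: 6M 4B)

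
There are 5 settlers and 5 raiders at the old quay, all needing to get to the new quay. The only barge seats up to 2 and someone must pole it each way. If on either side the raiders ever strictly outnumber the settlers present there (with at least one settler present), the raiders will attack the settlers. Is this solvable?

No

Following every safe sequence of crossings from the start, the most of the 10 that can be at the new quay as the barge arrives there on crossings 1, 3, 5, 7 is 2, 3, 4, 5 respectively; the best ever achieved is 5 of 10.
From crossing 9 on, no configuration arises that was not already reachable earlier: only 13 distinct safe configurations (who is on which side, and where the barge is) can ever be reached, none of them has everyone across, and every continuation just revisits them. They are: 0 settlers + 0 raiders across (barge back at the start); 0 settlers + 1 raider across (barge there); 0 settlers + 1 raider across (barge back at the start); 0 settlers + 2 raiders across (barge there); 0 settlers + 2 raiders across (barge back at the start); 0 settlers + 3 raiders across (barge there); 0 settlers + 3 raiders across (barge back at the start); 0 settlers + 4 raiders across (barge there); 0 settlers + 4 raiders across (barge back at the start); 0 settlers + 5 raiders across (barge there); 1 settler + 1 raider across (barge there); 1 settler + 1 raider across (barge back at the start); 2 settlers + 2 raiders across (barge there). So no valid plan exists.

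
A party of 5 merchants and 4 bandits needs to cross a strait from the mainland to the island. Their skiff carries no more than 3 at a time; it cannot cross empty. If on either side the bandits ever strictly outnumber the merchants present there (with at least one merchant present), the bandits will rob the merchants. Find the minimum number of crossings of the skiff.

Counting alone: each trip to the island takes at most 3 across and each return brings at least 1 back, so after t trips out (and t−1 returns) at most 3t − (t−1) of the 9 are across; that first reaches 9 at t = 4, so at least 7 crossings are needed.
The plan below uses exactly 7 crossings, so it is optimal:
1. 3 bandits → the island.  (the mainland: 5M 1B; the island: 0M 3B)
2. 1 bandit ← the mainland.  (the mainland: 5M 2B; the island: 0M 2B)
3. 3 merchants → the island.  (the mainland: 2M 2B; the island: 3M 2B)
4. 1 merchant ← the mainland.  (the mainland: 3M 2B; the island: 2M 2B)
5. 2 merchants and 1 bandit → the island.  (the mainland: 1M 1B; the island: 4M 3B)
6. 1 merchant ← the mainland.  (the mainland: 2M 1B; the island: 3M 3B)
7. 2 merchants and 1 bandit → the island.  (the mainland: 0M 0B; the island: 5M 4B)

7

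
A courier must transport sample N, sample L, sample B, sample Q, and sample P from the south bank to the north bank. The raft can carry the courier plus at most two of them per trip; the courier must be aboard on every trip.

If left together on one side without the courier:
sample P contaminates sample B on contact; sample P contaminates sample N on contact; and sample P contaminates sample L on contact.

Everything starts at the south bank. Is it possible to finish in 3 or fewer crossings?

No

Counting alone: the courier can take at most 2 across per trip to the north bank, so moving all 5 needs at least 3 loaded trips out, with a return between consecutive ones — at least 5 crossings.
Since 3 < 5, 3 crossings cannot be enough. (The shortest complete plan in fact takes 5:)
1. Courier goes to the north bank with sample N and sample P.
2. Courier goes back to the south bank with sample P.
3. Courier goes to the north bank with sample B and sample L.
4. Courier goes back to the south bank alone.
5. Courier goes to the north bank with sample P and sample Q.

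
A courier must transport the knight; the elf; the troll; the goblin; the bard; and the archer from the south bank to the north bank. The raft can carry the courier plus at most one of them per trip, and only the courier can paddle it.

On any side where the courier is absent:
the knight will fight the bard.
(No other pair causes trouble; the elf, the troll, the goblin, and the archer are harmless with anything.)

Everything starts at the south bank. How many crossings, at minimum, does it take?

11

Counting alone: the courier can take at most 1 across per trip to the north bank, so moving all 6 needs at least 6 loaded trips out, with a return between consecutive ones — at least 11 crossings.
The plan below uses exactly 11 crossings, so it is optimal:
1. Courier goes to the north bank with the knight.  [the south bank: the archer, the bard, the elf, the goblin, the troll | the north bank: the knight]
2. Courier goes back to the south bank alone.  [the south bank: the archer, the bard, the elf, the goblin, the troll | the north bank: the knight]
3. Courier goes to the north bank with the elf.  [the south bank: the archer, the bard, the goblin, the troll | the north bank: the elf, the knight]
4. Courier goes back to the south bank alone.  [the south bank: the archer, the bard, the goblin, the troll | the north bank: the elf, the knight]
5. Courier goes to the north bank with the troll.  [the south bank: the archer, the bard, the goblin | the north bank: the elf, the knight, the troll]
6. Courier goes back to the south bank alone.  [the south bank: the archer, the bard, the goblin | the north bank: the elf, the knight, the troll]
7. Courier goes to the north bank with the goblin.  [the south bank: the archer, the bard | the north bank: the elf, the goblin, the knight, the troll]
8. Courier goes back to the south bank alone.  [the south bank: the archer, the bard | the north bank: the elf, the goblin, the knight, the troll]
9. Courier goes to the north bank with the archer.  [the south bank: the bard | the north bank: the archer, the elf, the goblin, the knight, the troll]
10. Courier goes back to the south bank alone.  [the south bank: the bard | the north bank: the archer, the elf, the goblin, the knight, the troll]
11. Courier goes to the north bank with the bard.  [the south bank: — | the north bank: the archer, the bard, the elf, the goblin, the knight, the troll]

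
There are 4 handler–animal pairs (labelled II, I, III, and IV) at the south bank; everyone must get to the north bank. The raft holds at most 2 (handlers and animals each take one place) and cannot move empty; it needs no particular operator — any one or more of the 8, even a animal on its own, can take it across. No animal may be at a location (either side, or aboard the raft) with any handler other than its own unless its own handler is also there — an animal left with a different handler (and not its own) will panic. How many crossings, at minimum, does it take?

Following every safe sequence of crossings from the start, the most of the 8 that can be at the north bank as the raft arrives there on crossings 1, 3, 5 is 2, 3, 4 respectively; the best ever achieved is 4 of 8.
From crossing 7 on, no configuration arises that was not already reachable earlier: only 44 distinct safe configurations (who is on which side, and where the raft is) can ever be reached, none of them has everyone across, and every continuation just revisits them. So no valid plan exists.

impossible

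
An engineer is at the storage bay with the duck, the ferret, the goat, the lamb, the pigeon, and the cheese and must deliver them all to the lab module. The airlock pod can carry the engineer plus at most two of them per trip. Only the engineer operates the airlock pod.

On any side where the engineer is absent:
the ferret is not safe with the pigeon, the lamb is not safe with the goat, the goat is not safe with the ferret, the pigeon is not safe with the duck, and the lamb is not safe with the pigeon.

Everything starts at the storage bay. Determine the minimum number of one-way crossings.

7

Counting alone: the engineer can take at most 2 across per trip to the lab module, so moving all 6 needs at least 3 loaded trips out, with a return between consecutive ones — at least 5 crossings.
The safety rule pushes this higher. Following every safe sequence of crossings, the most of the 6 that can be at the lab module as the airlock pod arrives there on crossing 5 is 5 — never all 6.
So no plan with fewer than 7 crossings exists, and this one achieves 7:
1. Engineer goes to the lab module with the goat and the pigeon.
2. Engineer goes back to the storage bay alone.
3. Engineer goes to the lab module with the duck and the ferret.
4. Engineer goes back to the storage bay with the goat and the pigeon.
5. Engineer goes to the lab module with the cheese and the lamb.
6. Engineer goes back to the storage bay alone.
7. Engineer goes to the lab module with the goat and the pigeon.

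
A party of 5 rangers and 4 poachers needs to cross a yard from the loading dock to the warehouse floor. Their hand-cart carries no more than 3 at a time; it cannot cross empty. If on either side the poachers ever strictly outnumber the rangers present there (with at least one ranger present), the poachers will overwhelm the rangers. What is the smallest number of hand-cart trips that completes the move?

7

Counting alone: each trip to the warehouse floor takes at most 3 across and each return brings at least 1 back, so after t trips out (and t−1 returns) at most 3t − (t−1) of the 9 are across; that first reaches 9 at t = 4, so at least 7 crossings are needed.
The plan below uses exactly 7 crossings, so it is optimal:
1. 3 poachers → the warehouse floor.  (the loading dock: 5R 1P; the warehouse floor: 0R 3P)
2. 1 poacher ← the loading dock.  (the loading dock: 5R 2P; the warehouse floor: 0R 2P)
3. 3 rangers → the warehouse floor.  (the loading dock: 2R 2P; the warehouse floor: 3R 2P)
4. 1 ranger ← the loading dock.  (the loading dock: 3R 2P; the warehouse floor: 2R 2P)
5. 2 rangers and 1 poacher → the warehouse floor.  (the loading dock: 1R 1P; the warehouse floor: 4R 3P)
6. 1 ranger ← the loading dock.  (the loading dock: 2R 1P; the warehouse floor: 3R 3P)
7. 2 rangers and 1 poacher → the warehouse floor.  (the loading dock: 0R 0P; the warehouse floor: 5R 4P)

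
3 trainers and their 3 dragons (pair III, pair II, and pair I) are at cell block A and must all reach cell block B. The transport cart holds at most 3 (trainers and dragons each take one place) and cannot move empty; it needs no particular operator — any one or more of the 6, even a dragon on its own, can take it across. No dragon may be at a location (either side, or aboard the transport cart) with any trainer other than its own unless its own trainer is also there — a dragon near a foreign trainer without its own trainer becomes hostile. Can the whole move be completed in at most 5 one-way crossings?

Yes — this plan uses 5 crossings (≤ 5):
1. dragon III and trainer III cross → cell block B.
2. trainer III crosses ← cell block A.
3. trainer I, trainer II, and trainer III cross → cell block B.
4. dragon III crosses ← cell block A.
5. dragon I, dragon II, and dragon III cross → cell block B.

Yes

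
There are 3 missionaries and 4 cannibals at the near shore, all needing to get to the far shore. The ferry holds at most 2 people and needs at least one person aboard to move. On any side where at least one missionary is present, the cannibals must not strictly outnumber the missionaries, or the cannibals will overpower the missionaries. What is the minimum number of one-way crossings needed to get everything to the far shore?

The cannibals already outnumber the missionaries at the near shore before anyone moves, so the starting position itself is disallowed.

impossible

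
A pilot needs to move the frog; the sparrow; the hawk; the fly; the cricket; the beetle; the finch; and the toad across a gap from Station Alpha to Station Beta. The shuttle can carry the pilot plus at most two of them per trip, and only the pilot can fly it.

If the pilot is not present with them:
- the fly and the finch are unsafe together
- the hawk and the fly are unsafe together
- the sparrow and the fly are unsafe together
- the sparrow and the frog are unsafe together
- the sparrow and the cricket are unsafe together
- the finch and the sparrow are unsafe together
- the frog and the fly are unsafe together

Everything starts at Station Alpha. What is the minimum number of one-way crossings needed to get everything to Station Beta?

Counting alone: the pilot can take at most 2 across per trip to Station Beta, so moving all 8 needs at least 4 loaded trips out, with a return between consecutive ones — at least 7 crossings.
The safety rule pushes this higher. Following every safe sequence of crossings, the most of the 8 that can be at Station Beta as the shuttle arrives there on crossings 7, 9, 11 is 5, 6, 7 respectively — never all 8.
So no plan with fewer than 13 crossings exists, and this one achieves 13:
1. Pilot goes to Station Beta with the fly and the sparrow.  [Station Alpha: the beetle, the cricket, the finch, the frog, the hawk, the toad | Station Beta: the fly, the sparrow]
2. Pilot goes back to Station Alpha with the sparrow.  [Station Alpha: the beetle, the cricket, the finch, the frog, the hawk, the sparrow, the toad | Station Beta: the fly]
3. Pilot goes to Station Beta with the hawk and the sparrow.  [Station Alpha: the beetle, the cricket, the finch, the frog, the toad | Station Beta: the fly, the hawk, the sparrow]
4. Pilot goes back to Station Alpha with the fly.  [Station Alpha: the beetle, the cricket, the finch, the fly, the frog, the toad | Station Beta: the hawk, the sparrow]
5. Pilot goes to Station Beta with the finch and the frog.  [Station Alpha: the beetle, the cricket, the fly, the toad | Station Beta: the finch, the frog, the hawk, the sparrow]
6. Pilot goes back to Station Alpha with the sparrow.  [Station Alpha: the beetle, the cricket, the fly, the sparrow, the toad | Station Beta: the finch, the frog, the hawk]
7. Pilot goes to Station Beta with the cricket and the sparrow.  [Station Alpha: the beetle, the fly, the toad | Station Beta: the cricket, the finch, the frog, the hawk, the sparrow]
8. Pilot goes back to Station Alpha with the sparrow.  [Station Alpha: the beetle, the fly, the sparrow, the toad | Station Beta: the cricket, the finch, the frog, the hawk]
9. Pilot goes to Station Beta with the beetle and the sparrow.  [Station Alpha: the fly, the toad | Station Beta: the beetle, the cricket, the finch, the frog, the hawk, the sparrow]
10. Pilot goes back to Station Alpha with the sparrow.  [Station Alpha: the fly, the sparrow, the toad | Station Beta: the beetle, the cricket, the finch, the frog, the hawk]
11. Pilot goes to Station Beta with the sparrow and the toad.  [Station Alpha: the fly | Station Beta: the beetle, the cricket, the finch, the frog, the hawk, the sparrow, the toad]
12. Pilot goes back to Station Alpha with the sparrow.  [Station Alpha: the fly, the sparrow | Station Beta: the beetle, the cricket, the finch, the frog, the hawk, the toad]
13. Pilot goes to Station Beta with the fly and the sparrow.  [Station Alpha: — | Station Beta: the beetle, the cricket, the finch, the fly, the frog, the hawk, the sparrow, the toad]

13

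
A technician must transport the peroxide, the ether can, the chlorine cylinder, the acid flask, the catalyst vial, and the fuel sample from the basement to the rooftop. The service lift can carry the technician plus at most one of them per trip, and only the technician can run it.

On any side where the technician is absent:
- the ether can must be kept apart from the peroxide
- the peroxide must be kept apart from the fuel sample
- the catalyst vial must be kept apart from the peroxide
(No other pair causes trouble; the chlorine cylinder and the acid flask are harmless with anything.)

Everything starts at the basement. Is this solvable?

No

Following every safe sequence of crossings from the start, the most of the 6 that can be at the rooftop as the service lift arrives there on crossings 1, 3, 5, 7 is 1, 2, 3, 4 respectively; the best ever achieved is 4 of 6.
From crossing 9 on, no configuration arises that was not already reachable earlier: only 36 distinct safe configurations (who is on which side, and where the service lift is) can ever be reached, none of them has everyone across, and every continuation just revisits them. So no valid plan exists.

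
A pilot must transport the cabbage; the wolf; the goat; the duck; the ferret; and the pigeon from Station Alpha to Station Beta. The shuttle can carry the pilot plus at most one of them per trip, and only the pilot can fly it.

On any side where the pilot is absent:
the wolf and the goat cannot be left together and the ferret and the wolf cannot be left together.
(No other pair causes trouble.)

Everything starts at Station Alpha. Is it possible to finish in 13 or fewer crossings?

Yes

Yes — this plan uses 13 crossings (≤ 13):
1. Pilot goes to Station Beta with the wolf.  [Station Alpha: the cabbage, the duck, the ferret, the goat, the pigeon | Station Beta: the wolf]
2. Pilot goes back to Station Alpha alone.  [Station Alpha: the cabbage, the duck, the ferret, the goat, the pigeon | Station Beta: the wolf]
3. Pilot goes to Station Beta with the cabbage.  [Station Alpha: the duck, the ferret, the goat, the pigeon | Station Beta: the cabbage, the wolf]
4. Pilot goes back to Station Alpha alone.  [Station Alpha: the duck, the ferret, the goat, the pigeon | Station Beta: the cabbage, the wolf]
5. Pilot goes to Station Beta with the goat.  [Station Alpha: the duck, the ferret, the pigeon | Station Beta: the cabbage, the goat, the wolf]
6. Pilot goes back to Station Alpha with the wolf.  [Station Alpha: the duck, the ferret, the pigeon, the wolf | Station Beta: the cabbage, the goat]
7. Pilot goes to Station Beta with the ferret.  [Station Alpha: the duck, the pigeon, the wolf | Station Beta: the cabbage, the ferret, the goat]
8. Pilot goes back to Station Alpha alone.  [Station Alpha: the duck, the pigeon, the wolf | Station Beta: the cabbage, the ferret, the goat]
9. Pilot goes to Station Beta with the duck.  [Station Alpha: the pigeon, the wolf | Station Beta: the cabbage, the duck, the ferret, the goat]
10. Pilot goes back to Station Alpha alone.  [Station Alpha: the pigeon, the wolf | Station Beta: the cabbage, the duck, the ferret, the goat]
11. Pilot goes to Station Beta with the pigeon.  [Station Alpha: the wolf | Station Beta: the cabbage, the duck, the ferret, the goat, the pigeon]
12. Pilot goes back to Station Alpha alone.  [Station Alpha: the wolf | Station Beta: the cabbage, the duck, the ferret, the goat, the pigeon]
13. Pilot goes to Station Beta with the wolf.  [Station Alpha: — | Station Beta: the cabbage, the duck, the ferret, the goat, the pigeon, the wolf]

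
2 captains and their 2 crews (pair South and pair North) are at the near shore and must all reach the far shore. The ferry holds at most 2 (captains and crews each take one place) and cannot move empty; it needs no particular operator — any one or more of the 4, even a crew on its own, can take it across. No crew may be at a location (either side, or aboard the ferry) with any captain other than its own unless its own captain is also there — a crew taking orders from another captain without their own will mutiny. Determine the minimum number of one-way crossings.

Counting alone: each trip to the far shore takes at most 2 across and each return brings at least 1 back, so after t trips out (and t−1 returns) at most 2t − (t−1) of the 4 are across; that first reaches 4 at t = 3, so at least 5 crossings are needed.
The plan below uses exactly 5 crossings, so it is optimal:
1. captain South and crew South cross → the far shore.
2. captain South crosses ← the near shore.
3. captain North and captain South cross → the far shore.
4. captain North crosses ← the near shore.
5. captain North and crew North cross → the far shore.

5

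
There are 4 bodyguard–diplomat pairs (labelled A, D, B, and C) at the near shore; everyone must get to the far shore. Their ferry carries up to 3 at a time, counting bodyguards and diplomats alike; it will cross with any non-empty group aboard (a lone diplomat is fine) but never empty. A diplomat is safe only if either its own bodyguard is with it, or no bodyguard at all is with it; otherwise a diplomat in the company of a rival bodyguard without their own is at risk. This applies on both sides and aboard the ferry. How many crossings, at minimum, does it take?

Counting alone: each trip to the far shore takes at most 3 across and each return brings at least 1 back, so after t trips out (and t−1 returns) at most 3t − (t−1) of the 8 are across; that first reaches 8 at t = 4, so at least 7 crossings are needed.
The safety rule pushes this higher. Following every safe sequence of crossings, the most of the 8 that can be at the far shore as the ferry arrives there on crossing 7 is 7 — never all 8.
So no plan with fewer than 9 crossings exists, and this one achieves 9:
1. bodyguard A and diplomat A cross → the far shore.
2. bodyguard A crosses ← the near shore.
3. bodyguard A, bodyguard D, and diplomat D cross → the far shore.
4. bodyguard A and diplomat A cross ← the near shore.
5. bodyguard A, bodyguard B, and bodyguard C cross → the far shore.
6. diplomat D crosses ← the near shore.
7. diplomat A and diplomat D cross → the far shore.
8. diplomat A crosses ← the near shore.
9. diplomat A, diplomat B, and diplomat C cross → the far shore.

9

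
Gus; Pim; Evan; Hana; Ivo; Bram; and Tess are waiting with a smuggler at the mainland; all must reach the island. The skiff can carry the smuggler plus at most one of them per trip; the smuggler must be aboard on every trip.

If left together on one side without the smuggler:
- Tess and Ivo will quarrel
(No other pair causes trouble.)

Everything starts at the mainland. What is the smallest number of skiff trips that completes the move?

Counting alone: the smuggler can take at most 1 across per trip to the island, so moving all 7 needs at least 7 loaded trips out, with a return between consecutive ones — at least 13 crossings.
The plan below uses exactly 13 crossings, so it is optimal:
1. Smuggler goes to the island with Ivo.  [the mainland: Bram, Evan, Gus, Hana, Pim, Tess | the island: Ivo]
2. Smuggler goes back to the mainland alone.  [the mainland: Bram, Evan, Gus, Hana, Pim, Tess | the island: Ivo]
3. Smuggler goes to the island with Gus.  [the mainland: Bram, Evan, Hana, Pim, Tess | the island: Gus, Ivo]
4. Smuggler goes back to the mainland alone.  [the mainland: Bram, Evan, Hana, Pim, Tess | the island: Gus, Ivo]
5. Smuggler goes to the island with Pim.  [the mainland: Bram, Evan, Hana, Tess | the island: Gus, Ivo, Pim]
6. Smuggler goes back to the mainland alone.  [the mainland: Bram, Evan, Hana, Tess | the island: Gus, Ivo, Pim]
7. Smuggler goes to the island with Evan.  [the mainland: Bram, Hana, Tess | the island: Evan, Gus, Ivo, Pim]
8. Smuggler goes back to the mainland alone.  [the mainland: Bram, Hana, Tess | the island: Evan, Gus, Ivo, Pim]
9. Smuggler goes to the island with Hana.  [the mainland: Bram, Tess | the island: Evan, Gus, Hana, Ivo, Pim]
10. Smuggler goes back to the mainland alone.  [the mainland: Bram, Tess | the island: Evan, Gus, Hana, Ivo, Pim]
11. Smuggler goes to the island with Bram.  [the mainland: Tess | the island: Bram, Evan, Gus, Hana, Ivo, Pim]
12. Smuggler goes back to the mainland alone.  [the mainland: Tess | the island: Bram, Evan, Gus, Hana, Ivo, Pim]
13. Smuggler goes to the island with Tess.  [the mainland: — | the island: Bram, Evan, Gus, Hana, Ivo, Pim, Tess]

13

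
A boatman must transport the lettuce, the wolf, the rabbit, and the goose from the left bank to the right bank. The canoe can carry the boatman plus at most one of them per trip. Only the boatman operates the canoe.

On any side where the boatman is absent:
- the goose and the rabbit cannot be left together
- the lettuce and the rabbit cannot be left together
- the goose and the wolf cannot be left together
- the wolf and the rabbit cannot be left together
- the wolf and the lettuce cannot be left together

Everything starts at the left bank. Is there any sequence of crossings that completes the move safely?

Whatever the first load, the items left behind include a forbidden pair without the boatman. No opening move is safe, so no plan exists.

No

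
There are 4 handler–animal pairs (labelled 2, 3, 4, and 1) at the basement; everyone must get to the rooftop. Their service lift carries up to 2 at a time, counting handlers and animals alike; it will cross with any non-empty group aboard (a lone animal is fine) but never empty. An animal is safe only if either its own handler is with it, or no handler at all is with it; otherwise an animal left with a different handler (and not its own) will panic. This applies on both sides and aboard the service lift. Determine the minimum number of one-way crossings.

impossible

Following every safe sequence of crossings from the start, the most of the 8 that can be at the rooftop as the service lift arrives there on crossings 1, 3, 5 is 2, 3, 4 respectively; the best ever achieved is 4 of 8.
From crossing 7 on, no configuration arises that was not already reachable earlier: only 44 distinct safe configurations (who is on which side, and where the service lift is) can ever be reached, none of them has everyone across, and every continuation just revisits them. So no valid plan exists.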